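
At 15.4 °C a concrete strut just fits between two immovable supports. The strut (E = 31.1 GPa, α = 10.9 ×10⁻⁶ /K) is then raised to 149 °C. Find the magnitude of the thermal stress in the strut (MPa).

ΔT = 133.6 K. Constrained thermal stress σ = E·α·ΔT = 31.10×10³ MPa × 10.9×10⁻⁶ × 133.6 = 45.3 MPa (compressive).

45.3 MPa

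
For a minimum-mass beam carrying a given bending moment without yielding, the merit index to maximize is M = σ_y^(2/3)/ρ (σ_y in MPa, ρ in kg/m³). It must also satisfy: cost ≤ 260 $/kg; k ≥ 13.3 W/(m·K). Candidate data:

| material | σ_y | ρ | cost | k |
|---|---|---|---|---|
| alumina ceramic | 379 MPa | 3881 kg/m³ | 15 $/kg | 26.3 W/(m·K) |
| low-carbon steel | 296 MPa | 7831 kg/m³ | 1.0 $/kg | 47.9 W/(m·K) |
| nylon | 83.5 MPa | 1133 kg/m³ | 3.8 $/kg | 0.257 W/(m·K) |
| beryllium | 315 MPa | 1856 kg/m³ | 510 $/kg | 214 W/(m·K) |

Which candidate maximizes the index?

alumina ceramic

Screen on constraints: cost ≤ 260 $/kg; k ≥ 13.3 W/(m·K). Survivors: alumina ceramic, low-carbon steel.
Computing M directly (units already consistent):
  alumina ceramic: M = 13.5×10⁻³
  low-carbon steel: M = 5.67×10⁻³
Alumina ceramic ranks first.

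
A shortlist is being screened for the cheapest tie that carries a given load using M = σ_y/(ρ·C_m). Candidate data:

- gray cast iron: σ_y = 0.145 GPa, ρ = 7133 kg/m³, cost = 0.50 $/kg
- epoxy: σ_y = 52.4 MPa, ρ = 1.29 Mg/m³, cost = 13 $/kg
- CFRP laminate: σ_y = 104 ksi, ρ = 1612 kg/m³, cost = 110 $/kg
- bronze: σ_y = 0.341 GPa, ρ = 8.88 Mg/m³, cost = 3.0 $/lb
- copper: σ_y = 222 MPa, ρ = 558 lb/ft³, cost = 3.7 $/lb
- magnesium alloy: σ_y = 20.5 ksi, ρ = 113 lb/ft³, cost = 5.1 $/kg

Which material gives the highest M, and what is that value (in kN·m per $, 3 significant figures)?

gray cast iron, M = 40.7 kN·m per $

In SI units:
  gray cast iron: σ_y = 145.0 MPa, ρ = 7133 kg/m³, cost = 0.5000 $/kg
  epoxy: σ_y = 52.40 MPa, ρ = 1290 kg/m³, cost = 13.00 $/kg
  CFRP laminate: σ_y = 717.1 MPa, ρ = 1612 kg/m³, cost = 110.0 $/kg
  bronze: σ_y = 341.0 MPa, ρ = 8880 kg/m³, cost = 6.614 $/kg
  copper: σ_y = 222.0 MPa, ρ = 8938 kg/m³, cost = 8.157 $/kg
  magnesium alloy: σ_y = 141.3 MPa, ρ = 1810 kg/m³, cost = 5.100 $/kg
  gray cast iron: M = 40.7 kN·m per $
  magnesium alloy: M = 15.3 kN·m per $
  bronze: M = 5.81 kN·m per $
  CFRP laminate: M = 4.04 kN·m per $
  epoxy: M = 3.12 kN·m per $
  copper: M = 3.04 kN·m per $
Gray cast iron has the largest M.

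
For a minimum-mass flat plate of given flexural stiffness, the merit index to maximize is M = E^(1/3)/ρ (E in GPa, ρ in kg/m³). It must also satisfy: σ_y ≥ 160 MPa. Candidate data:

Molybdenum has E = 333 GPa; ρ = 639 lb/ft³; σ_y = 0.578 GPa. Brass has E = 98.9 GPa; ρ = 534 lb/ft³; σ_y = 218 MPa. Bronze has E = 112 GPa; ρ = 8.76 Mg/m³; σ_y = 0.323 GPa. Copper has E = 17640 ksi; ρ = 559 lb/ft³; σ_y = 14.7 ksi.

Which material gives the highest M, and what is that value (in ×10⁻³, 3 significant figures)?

Screen on constraints: σ_y ≥ 160 MPa. Survivors: molybdenum, brass, bronze.
Normalizing units and computing the index:
  molybdenum: E = 333.0 GPa, ρ = 10240 kg/m³
  brass: E = 98.90 GPa, ρ = 8554 kg/m³
  bronze: E = 112.0 GPa, ρ = 8760 kg/m³
  molybdenum: M = 0.677×10⁻³
  bronze: M = 0.550×10⁻³
  brass: M = 0.541×10⁻³
Molybdenum ranks first.

molybdenum, M = 0.677×10⁻³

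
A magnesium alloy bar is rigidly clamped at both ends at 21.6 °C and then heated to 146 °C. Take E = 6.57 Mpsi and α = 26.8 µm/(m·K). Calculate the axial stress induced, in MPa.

151 MPa

E = 6.57 Mpsi = 45.30 GPa.
ΔT = 124.4 K. Constrained thermal stress σ = E·α·ΔT = 45.30×10³ MPa × 26.8×10⁻⁶ × 124.4 = 151 MPa (compressive).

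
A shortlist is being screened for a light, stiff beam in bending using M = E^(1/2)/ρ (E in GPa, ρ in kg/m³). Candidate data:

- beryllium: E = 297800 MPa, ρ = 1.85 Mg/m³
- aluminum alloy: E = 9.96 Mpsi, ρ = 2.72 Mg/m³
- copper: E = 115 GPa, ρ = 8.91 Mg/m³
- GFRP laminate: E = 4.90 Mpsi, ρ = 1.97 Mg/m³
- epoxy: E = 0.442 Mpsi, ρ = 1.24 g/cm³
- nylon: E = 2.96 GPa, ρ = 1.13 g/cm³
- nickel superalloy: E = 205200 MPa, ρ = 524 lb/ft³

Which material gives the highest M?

beryllium

Putting every candidate on a common basis:
  beryllium: E = 297.8 GPa, ρ = 1850 kg/m³
  aluminum alloy: E = 68.67 GPa, ρ = 2720 kg/m³
  copper: E = 115.0 GPa, ρ = 8910 kg/m³
  GFRP laminate: E = 33.78 GPa, ρ = 1970 kg/m³
  epoxy: E = 3.047 GPa, ρ = 1240 kg/m³
  nylon: E = 2.960 GPa, ρ = 1130 kg/m³
  nickel superalloy: E = 205.2 GPa, ρ = 8394 kg/m³
  beryllium: M = 9.33×10⁻³
  aluminum alloy: M = 3.05×10⁻³
  GFRP laminate: M = 2.95×10⁻³
  nickel superalloy: M = 1.71×10⁻³
  nylon: M = 1.52×10⁻³
  epoxy: M = 1.41×10⁻³
  copper: M = 1.20×10⁻³
Beryllium ranks first.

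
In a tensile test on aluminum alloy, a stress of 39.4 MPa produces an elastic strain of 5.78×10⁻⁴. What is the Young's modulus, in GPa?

68.2 GPa

E = σ/ε = 39.4 MPa / 5.78×10⁻⁴ = 68170 MPa = 68.2 GPa.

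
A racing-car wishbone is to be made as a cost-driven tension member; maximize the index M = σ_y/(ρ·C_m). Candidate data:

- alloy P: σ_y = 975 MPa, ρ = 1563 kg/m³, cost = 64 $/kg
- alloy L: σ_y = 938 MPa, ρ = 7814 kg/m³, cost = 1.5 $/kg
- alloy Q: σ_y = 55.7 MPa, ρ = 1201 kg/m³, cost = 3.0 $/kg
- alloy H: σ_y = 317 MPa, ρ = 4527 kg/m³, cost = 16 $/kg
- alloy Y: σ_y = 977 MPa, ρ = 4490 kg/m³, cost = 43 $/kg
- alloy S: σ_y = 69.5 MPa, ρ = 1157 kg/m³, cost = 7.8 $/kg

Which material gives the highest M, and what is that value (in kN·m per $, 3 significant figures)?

Computing M directly (units already consistent):
  alloy L: M = 80.0 kN·m per $
  alloy Q: M = 15.5 kN·m per $
  alloy P: M = 9.75 kN·m per $
  alloy S: M = 7.70 kN·m per $
  alloy Y: M = 5.06 kN·m per $
  alloy H: M = 4.38 kN·m per $
Alloy L ranks first.

alloy L, M = 80.0 kN·m per $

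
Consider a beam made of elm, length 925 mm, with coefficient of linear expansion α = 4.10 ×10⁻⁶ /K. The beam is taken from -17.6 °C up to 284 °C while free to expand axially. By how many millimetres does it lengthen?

1.14 mm

ΔT = 284 − (-17.6) = 301.6 K.
ΔL = α·L₀·ΔT = 4.10×10⁻⁶ × 925 mm × 301.6 K = 1.14 mm.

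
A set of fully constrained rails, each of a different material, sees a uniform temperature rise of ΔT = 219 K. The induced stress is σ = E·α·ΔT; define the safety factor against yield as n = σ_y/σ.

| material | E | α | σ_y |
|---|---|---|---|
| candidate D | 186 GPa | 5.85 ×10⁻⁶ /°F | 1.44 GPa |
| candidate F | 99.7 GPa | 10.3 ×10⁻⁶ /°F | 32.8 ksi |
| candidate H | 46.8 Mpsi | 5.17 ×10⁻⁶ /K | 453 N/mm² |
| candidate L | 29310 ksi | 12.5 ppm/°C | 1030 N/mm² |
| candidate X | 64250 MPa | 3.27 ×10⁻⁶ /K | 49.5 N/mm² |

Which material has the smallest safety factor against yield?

candidate F

In consistent units (E in GPa, α in ×10⁻⁶/K, σ_y in MPa):
  candidate D: E = 186.0, α = 10.5, σ_y = 1440 → σ = 429 MPa, n = 3.36
  candidate F: E = 99.70, α = 18.5, σ_y = 226.1 → σ = 405 MPa, n = 0.559
  candidate H: E = 322.7, α = 5.17, σ_y = 453.0 → σ = 365 MPa, n = 1.24
  candidate L: E = 202.1, α = 12.5, σ_y = 1030 → σ = 553 MPa, n = 1.86
  candidate X: E = 64.25, α = 3.27, σ_y = 49.50 → σ = 46.0 MPa, n = 1.08
The minimum is candidate F at n = 0.559.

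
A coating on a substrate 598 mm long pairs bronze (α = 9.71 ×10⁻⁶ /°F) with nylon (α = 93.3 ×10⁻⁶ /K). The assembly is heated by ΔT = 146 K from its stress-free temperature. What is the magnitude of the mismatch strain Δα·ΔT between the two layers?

0.0111

bronze: α = 9.71×10⁻⁶/°F × 9/5 = 17.5×10⁻⁶/K.
Δα = |17.5 − 93.3|×10⁻⁶/K = 75.8×10⁻⁶/K.
Mismatch strain = Δα·ΔT = 75.8×10⁻⁶ × 146.0 = 0.0111.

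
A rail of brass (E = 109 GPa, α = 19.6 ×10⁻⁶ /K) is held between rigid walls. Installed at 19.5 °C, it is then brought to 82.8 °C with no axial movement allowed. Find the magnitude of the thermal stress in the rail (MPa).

ΔT = 63.30 K. Constrained thermal stress σ = E·α·ΔT = 109.0×10³ MPa × 19.6×10⁻⁶ × 63.30 = 135 MPa (compressive).

135 MPa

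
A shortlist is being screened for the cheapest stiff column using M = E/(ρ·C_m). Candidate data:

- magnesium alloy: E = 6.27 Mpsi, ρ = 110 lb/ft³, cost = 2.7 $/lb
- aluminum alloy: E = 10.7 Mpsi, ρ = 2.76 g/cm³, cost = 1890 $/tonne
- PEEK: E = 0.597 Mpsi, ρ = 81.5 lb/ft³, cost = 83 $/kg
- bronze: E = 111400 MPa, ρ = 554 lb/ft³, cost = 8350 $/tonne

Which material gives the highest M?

aluminum alloy

Putting every candidate on a common basis:
  magnesium alloy: E = 43.23 GPa, ρ = 1762 kg/m³, cost = 5.952 $/kg
  aluminum alloy: E = 73.77 GPa, ρ = 2760 kg/m³, cost = 1.890 $/kg
  PEEK: E = 4.116 GPa, ρ = 1306 kg/m³, cost = 83.00 $/kg
  bronze: E = 111.4 GPa, ρ = 8874 kg/m³, cost = 8.350 $/kg
  aluminum alloy: M = 14.1 MN·m per $
  magnesium alloy: M = 4.12 MN·m per $
  bronze: M = 1.50 MN·m per $
  PEEK: M = 0.0380 MN·m per $
Aluminum alloy ranks first.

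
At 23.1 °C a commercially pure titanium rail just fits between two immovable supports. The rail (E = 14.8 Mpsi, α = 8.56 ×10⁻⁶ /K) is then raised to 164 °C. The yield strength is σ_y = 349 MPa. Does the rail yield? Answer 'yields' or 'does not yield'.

does not yield

E = 14.8 Mpsi = 102.0 GPa.
ΔT = 140.9 K. Constrained thermal stress σ = E·α·ΔT = 102.0×10³ MPa × 8.56×10⁻⁶ × 140.9 = 123 MPa (compressive).
Compare to σ_y = 349 MPa: σ < σ_y, so it does not yield.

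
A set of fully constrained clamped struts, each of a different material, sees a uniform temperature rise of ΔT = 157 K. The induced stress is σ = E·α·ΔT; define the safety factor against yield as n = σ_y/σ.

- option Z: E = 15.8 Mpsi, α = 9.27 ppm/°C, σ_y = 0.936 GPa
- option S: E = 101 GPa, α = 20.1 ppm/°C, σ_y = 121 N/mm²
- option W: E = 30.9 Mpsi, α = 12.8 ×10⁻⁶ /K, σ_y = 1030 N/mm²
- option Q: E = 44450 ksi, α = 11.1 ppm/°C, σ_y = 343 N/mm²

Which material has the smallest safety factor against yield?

option S

Per material, after unit conversion:
  option Z: E = 108.9, α = 9.27, σ_y = 936.0 → σ = 159 MPa, n = 5.90
  option S: E = 101.0, α = 20.1, σ_y = 121.0 → σ = 319 MPa, n = 0.380
  option W: E = 213.0, α = 12.8, σ_y = 1030 → σ = 428 MPa, n = 2.41
  option Q: E = 306.5, α = 11.1, σ_y = 343.0 → σ = 534 MPa, n = 0.642
Smallest n: option S with n = 0.380.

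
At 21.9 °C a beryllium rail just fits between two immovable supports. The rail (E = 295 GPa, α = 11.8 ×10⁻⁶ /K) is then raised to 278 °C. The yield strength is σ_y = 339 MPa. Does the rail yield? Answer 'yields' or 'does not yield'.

yields

ΔT = 256.1 K. Constrained thermal stress σ = E·α·ΔT = 295.0×10³ MPa × 11.8×10⁻⁶ × 256.1 = 891 MPa (compressive).
Compare to σ_y = 339 MPa: σ ≥ σ_y, so it yields.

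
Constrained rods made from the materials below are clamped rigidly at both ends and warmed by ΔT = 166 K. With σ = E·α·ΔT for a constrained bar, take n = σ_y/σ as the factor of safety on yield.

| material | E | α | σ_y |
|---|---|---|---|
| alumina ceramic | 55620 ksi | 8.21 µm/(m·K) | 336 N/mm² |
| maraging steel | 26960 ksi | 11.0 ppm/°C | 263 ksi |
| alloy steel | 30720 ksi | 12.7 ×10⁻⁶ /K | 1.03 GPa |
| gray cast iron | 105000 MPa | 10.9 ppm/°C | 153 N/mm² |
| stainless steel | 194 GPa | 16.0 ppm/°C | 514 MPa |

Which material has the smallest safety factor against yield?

alumina ceramic

In consistent units (E in GPa, α in ×10⁻⁶/K, σ_y in MPa):
  alumina ceramic: E = 383.5, α = 8.21, σ_y = 336.0 → σ = 523 MPa, n = 0.643
  maraging steel: E = 185.9, α = 11.0, σ_y = 1813 → σ = 339 MPa, n = 5.34
  alloy steel: E = 211.8, α = 12.7, σ_y = 1030 → σ = 447 MPa, n = 2.31
  gray cast iron: E = 105.0, α = 10.9, σ_y = 153.0 → σ = 190 MPa, n = 0.805
  stainless steel: E = 194.0, α = 16.0, σ_y = 514.0 → σ = 515 MPa, n = 0.998
Alumina ceramic has the lowest safety factor, n = 0.643.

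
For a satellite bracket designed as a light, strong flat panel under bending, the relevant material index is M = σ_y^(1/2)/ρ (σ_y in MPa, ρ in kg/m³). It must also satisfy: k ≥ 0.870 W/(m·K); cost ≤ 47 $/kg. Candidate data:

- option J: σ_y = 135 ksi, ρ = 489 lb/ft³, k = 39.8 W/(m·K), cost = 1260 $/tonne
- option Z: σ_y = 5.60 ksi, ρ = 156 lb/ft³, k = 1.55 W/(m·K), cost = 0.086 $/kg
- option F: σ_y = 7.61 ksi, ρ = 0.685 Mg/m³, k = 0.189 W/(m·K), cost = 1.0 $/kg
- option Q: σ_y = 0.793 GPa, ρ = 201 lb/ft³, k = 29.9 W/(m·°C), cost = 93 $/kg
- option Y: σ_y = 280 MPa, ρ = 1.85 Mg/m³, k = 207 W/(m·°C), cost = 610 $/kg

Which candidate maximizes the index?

Screen on constraints: k ≥ 0.870 W/(m·K); cost ≤ 47 $/kg. Survivors: option J, option Z.
After converting to SI:
  option J: σ_y = 930.8 MPa, ρ = 7833 kg/m³
  option Z: σ_y = 38.61 MPa, ρ = 2499 kg/m³
  option J: M = 3.89×10⁻³
  option Z: M = 2.49×10⁻³
Option J ranks first.

option J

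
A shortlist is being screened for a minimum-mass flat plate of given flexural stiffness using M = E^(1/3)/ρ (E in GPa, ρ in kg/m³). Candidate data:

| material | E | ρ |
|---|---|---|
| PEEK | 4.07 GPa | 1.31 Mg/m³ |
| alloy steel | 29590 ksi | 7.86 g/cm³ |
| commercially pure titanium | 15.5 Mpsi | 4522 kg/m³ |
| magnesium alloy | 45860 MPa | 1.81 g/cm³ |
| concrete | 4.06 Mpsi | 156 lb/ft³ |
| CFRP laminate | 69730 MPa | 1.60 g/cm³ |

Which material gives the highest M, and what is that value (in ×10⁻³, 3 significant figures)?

Putting every candidate on a common basis:
  PEEK: E = 4.070 GPa, ρ = 1310 kg/m³
  alloy steel: E = 204.0 GPa, ρ = 7860 kg/m³
  commercially pure titanium: E = 106.9 GPa, ρ = 4522 kg/m³
  magnesium alloy: E = 45.86 GPa, ρ = 1810 kg/m³
  concrete: E = 27.99 GPa, ρ = 2499 kg/m³
  CFRP laminate: E = 69.73 GPa, ρ = 1600 kg/m³
  CFRP laminate: M = 2.57×10⁻³
  magnesium alloy: M = 1.98×10⁻³
  PEEK: M = 1.22×10⁻³
  concrete: M = 1.22×10⁻³
  commercially pure titanium: M = 1.05×10⁻³
  alloy steel: M = 0.749×10⁻³
CFRP laminate has the largest M.

CFRP laminate, M = 2.57×10⁻³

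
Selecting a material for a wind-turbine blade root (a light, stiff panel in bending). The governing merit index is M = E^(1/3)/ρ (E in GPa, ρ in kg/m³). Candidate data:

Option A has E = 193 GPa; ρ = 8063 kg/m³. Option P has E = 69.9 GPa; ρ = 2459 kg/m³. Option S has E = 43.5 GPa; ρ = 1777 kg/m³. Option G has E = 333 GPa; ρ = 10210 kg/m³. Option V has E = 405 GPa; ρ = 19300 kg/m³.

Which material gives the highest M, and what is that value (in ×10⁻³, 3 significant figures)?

Computing M directly (units already consistent):
  option S: M = 1.98×10⁻³
  option P: M = 1.68×10⁻³
  option A: M = 0.717×10⁻³
  option G: M = 0.679×10⁻³
  option V: M = 0.383×10⁻³
The maximum is for option S.

option S, M = 1.98×10⁻³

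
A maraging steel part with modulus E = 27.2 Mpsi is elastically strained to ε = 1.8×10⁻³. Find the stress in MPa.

E = 27.2 Mpsi = 187.5 GPa.
σ = E·ε = 187500 MPa × 1.8×10⁻³ = 338 MPa.

338 MPa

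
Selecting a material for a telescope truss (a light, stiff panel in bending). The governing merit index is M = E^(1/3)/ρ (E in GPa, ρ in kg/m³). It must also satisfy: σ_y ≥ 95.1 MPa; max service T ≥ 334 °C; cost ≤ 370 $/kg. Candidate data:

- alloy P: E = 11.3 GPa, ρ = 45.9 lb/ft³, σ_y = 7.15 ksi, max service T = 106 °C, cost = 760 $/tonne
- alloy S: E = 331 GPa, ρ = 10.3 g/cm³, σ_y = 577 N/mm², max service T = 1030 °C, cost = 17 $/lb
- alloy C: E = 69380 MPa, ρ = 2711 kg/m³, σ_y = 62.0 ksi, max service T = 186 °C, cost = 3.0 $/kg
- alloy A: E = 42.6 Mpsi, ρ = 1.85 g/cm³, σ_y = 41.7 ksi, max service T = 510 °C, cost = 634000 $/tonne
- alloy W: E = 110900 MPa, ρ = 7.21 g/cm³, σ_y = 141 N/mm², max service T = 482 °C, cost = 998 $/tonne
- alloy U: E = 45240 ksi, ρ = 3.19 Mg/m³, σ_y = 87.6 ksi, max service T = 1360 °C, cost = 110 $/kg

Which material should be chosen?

Screen on constraints: σ_y ≥ 95.1 MPa; max service T ≥ 334 °C; cost ≤ 370 $/kg. Survivors: alloy S, alloy W, alloy U.
Normalizing units and computing the index:
  alloy S: E = 331.0 GPa, ρ = 10300 kg/m³
  alloy W: E = 110.9 GPa, ρ = 7210 kg/m³
  alloy U: E = 311.9 GPa, ρ = 3190 kg/m³
  alloy U: M = 2.13×10⁻³
  alloy S: M = 0.672×10⁻³
  alloy W: M = 0.666×10⁻³
Alloy U ranks first.

alloy U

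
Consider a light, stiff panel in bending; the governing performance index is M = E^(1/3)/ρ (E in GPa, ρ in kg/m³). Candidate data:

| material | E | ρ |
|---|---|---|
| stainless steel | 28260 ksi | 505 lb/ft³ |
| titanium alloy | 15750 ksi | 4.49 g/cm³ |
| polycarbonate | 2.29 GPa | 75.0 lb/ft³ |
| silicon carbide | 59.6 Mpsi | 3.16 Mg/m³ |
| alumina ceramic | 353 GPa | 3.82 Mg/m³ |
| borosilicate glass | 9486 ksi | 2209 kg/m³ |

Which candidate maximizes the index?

silicon carbide

Convert each candidate to consistent units, then evaluate M:
  stainless steel: E = 194.8 GPa, ρ = 8089 kg/m³
  titanium alloy: E = 108.6 GPa, ρ = 4490 kg/m³
  polycarbonate: E = 2.290 GPa, ρ = 1201 kg/m³
  silicon carbide: E = 410.9 GPa, ρ = 3160 kg/m³
  alumina ceramic: E = 353.0 GPa, ρ = 3820 kg/m³
  borosilicate glass: E = 65.40 GPa, ρ = 2209 kg/m³
  silicon carbide: M = 2.35×10⁻³
  alumina ceramic: M = 1.85×10⁻³
  borosilicate glass: M = 1.82×10⁻³
  polycarbonate: M = 1.10×10⁻³
  titanium alloy: M = 1.06×10⁻³
  stainless steel: M = 0.717×10⁻³
Silicon carbide ranks first.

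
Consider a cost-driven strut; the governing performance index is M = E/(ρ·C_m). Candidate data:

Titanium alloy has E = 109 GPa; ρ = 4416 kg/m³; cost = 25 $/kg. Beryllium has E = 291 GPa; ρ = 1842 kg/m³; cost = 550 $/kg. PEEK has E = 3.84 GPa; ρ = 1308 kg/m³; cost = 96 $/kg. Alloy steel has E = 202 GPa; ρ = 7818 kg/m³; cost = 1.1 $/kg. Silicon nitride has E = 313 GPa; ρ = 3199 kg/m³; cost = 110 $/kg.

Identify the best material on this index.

Per-candidate index values:
  alloy steel: M = 23.5 MN·m per $
  titanium alloy: M = 0.987 MN·m per $
  silicon nitride: M = 0.889 MN·m per $
  beryllium: M = 0.287 MN·m per $
  PEEK: M = 0.0306 MN·m per $
Alloy steel has the largest M.

alloy steel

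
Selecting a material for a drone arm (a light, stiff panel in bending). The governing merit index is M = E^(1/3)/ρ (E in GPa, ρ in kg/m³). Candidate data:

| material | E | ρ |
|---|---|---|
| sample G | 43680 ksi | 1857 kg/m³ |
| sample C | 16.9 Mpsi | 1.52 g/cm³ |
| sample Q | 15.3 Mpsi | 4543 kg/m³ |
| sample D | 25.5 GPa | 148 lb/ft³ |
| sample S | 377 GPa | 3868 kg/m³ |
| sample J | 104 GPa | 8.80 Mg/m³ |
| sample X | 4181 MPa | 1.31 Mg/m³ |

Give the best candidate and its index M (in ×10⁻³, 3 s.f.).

In SI units:
  sample G: E = 301.2 GPa, ρ = 1857 kg/m³
  sample C: E = 116.5 GPa, ρ = 1520 kg/m³
  sample Q: E = 105.5 GPa, ρ = 4543 kg/m³
  sample D: E = 25.50 GPa, ρ = 2371 kg/m³
  sample S: E = 377.0 GPa, ρ = 3868 kg/m³
  sample J: E = 104.0 GPa, ρ = 8800 kg/m³
  sample X: E = 4.181 GPa, ρ = 1310 kg/m³
  sample G: M = 3.61×10⁻³
  sample C: M = 3.21×10⁻³
  sample S: M = 1.87×10⁻³
  sample D: M = 1.24×10⁻³
  sample X: M = 1.23×10⁻³
  sample Q: M = 1.04×10⁻³
  sample J: M = 0.534×10⁻³
Sample G has the largest M.

sample G, M = 3.61×10⁻³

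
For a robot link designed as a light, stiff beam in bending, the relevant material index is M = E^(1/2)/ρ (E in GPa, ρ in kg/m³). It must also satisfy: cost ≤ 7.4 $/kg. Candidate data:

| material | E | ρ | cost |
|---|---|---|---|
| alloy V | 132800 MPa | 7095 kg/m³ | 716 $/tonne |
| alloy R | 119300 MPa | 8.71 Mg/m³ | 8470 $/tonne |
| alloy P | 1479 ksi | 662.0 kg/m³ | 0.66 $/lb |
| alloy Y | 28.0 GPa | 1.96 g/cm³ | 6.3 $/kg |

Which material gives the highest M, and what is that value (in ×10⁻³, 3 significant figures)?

Screen on constraints: cost ≤ 7.4 $/kg. Survivors: alloy V, alloy P, alloy Y.
In SI units:
  alloy V: E = 132.8 GPa, ρ = 7095 kg/m³
  alloy P: E = 10.20 GPa, ρ = 662.0 kg/m³
  alloy Y: E = 28.00 GPa, ρ = 1960 kg/m³
  alloy P: M = 4.82×10⁻³
  alloy Y: M = 2.70×10⁻³
  alloy V: M = 1.62×10⁻³
Alloy P has the largest M.

alloy P, M = 4.82×10⁻³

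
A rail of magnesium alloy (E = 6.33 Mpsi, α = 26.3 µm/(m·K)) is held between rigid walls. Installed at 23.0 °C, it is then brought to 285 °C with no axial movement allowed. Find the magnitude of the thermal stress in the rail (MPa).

E = 6.33 Mpsi = 43.64 GPa.
ΔT = 262.0 K. Constrained thermal stress σ = E·α·ΔT = 43.64×10³ MPa × 26.3×10⁻⁶ × 262.0 = 301 MPa (compressive).

301 MPa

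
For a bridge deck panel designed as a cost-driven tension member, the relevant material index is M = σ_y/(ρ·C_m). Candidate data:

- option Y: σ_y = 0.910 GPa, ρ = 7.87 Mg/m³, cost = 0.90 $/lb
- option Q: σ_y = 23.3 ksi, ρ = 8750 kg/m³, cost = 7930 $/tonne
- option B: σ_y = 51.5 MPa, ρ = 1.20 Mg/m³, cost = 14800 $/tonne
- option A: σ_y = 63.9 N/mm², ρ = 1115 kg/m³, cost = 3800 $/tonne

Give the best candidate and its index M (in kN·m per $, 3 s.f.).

After converting to SI:
  option Y: σ_y = 910.0 MPa, ρ = 7870 kg/m³, cost = 1.984 $/kg
  option Q: σ_y = 160.6 MPa, ρ = 8750 kg/m³, cost = 7.930 $/kg
  option B: σ_y = 51.50 MPa, ρ = 1200 kg/m³, cost = 14.80 $/kg
  option A: σ_y = 63.90 MPa, ρ = 1115 kg/m³, cost = 3.800 $/kg
  option Y: M = 58.3 kN·m per $
  option A: M = 15.1 kN·m per $
  option B: M = 2.90 kN·m per $
  option Q: M = 2.32 kN·m per $
Option Y has the largest M.

option Y, M = 58.3 kN·m per $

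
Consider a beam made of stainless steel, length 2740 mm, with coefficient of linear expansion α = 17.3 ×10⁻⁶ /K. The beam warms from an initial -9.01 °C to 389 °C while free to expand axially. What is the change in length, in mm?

ΔT = 389 − (-9.01) = 398.0 K.
ΔL = α·L₀·ΔT = 17.3×10⁻⁶ × 2740 mm × 398.0 K = 18.9 mm.

18.9 mm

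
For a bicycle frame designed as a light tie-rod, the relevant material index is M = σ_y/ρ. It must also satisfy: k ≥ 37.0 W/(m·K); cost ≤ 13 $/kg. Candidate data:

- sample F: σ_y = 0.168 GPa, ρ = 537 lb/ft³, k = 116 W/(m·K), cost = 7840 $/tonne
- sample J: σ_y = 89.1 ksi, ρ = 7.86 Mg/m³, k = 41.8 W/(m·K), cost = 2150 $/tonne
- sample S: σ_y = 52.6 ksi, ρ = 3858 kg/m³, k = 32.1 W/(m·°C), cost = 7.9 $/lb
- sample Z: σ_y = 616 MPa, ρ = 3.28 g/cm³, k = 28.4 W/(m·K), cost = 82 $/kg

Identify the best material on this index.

sample J

Screen on constraints: k ≥ 37.0 W/(m·K); cost ≤ 13 $/kg. Survivors: sample F, sample J.
Putting every candidate on a common basis:
  sample F: σ_y = 168.0 MPa, ρ = 8602 kg/m³
  sample J: σ_y = 614.3 MPa, ρ = 7860 kg/m³
  sample J: M = 78.2 kN·m/kg
  sample F: M = 19.5 kN·m/kg
Highest index: sample J.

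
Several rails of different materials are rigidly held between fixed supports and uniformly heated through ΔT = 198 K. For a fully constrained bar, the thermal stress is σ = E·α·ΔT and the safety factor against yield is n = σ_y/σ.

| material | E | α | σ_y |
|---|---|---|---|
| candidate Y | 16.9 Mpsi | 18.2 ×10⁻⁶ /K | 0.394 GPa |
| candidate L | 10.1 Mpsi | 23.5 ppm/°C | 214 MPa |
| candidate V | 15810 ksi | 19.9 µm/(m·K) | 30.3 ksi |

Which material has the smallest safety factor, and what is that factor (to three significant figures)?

candidate V, n = 0.486

With everything in SI (GPa, ×10⁻⁶/K, MPa):
  candidate Y: E = 116.5, α = 18.2, σ_y = 394.0 → σ = 420 MPa, n = 0.938
  candidate L: E = 69.64, α = 23.5, σ_y = 214.0 → σ = 324 MPa, n = 0.660
  candidate V: E = 109.0, α = 19.9, σ_y = 208.9 → σ = 430 MPa, n = 0.486
The minimum is candidate V at n = 0.486.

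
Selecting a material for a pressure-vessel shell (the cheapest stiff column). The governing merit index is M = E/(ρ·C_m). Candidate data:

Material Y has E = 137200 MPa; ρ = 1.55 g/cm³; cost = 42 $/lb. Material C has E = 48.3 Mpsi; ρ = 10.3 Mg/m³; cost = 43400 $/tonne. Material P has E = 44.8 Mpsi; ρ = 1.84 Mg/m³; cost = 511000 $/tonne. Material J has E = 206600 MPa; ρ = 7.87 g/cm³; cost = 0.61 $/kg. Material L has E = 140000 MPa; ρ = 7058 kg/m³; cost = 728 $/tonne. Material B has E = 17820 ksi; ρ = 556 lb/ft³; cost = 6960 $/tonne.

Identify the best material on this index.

material J

After converting to SI:
  material Y: E = 137.2 GPa, ρ = 1550 kg/m³, cost = 92.59 $/kg
  material C: E = 333.0 GPa, ρ = 10300 kg/m³, cost = 43.40 $/kg
  material P: E = 308.9 GPa, ρ = 1840 kg/m³, cost = 511.0 $/kg
  material J: E = 206.6 GPa, ρ = 7870 kg/m³, cost = 0.6100 $/kg
  material L: E = 140.0 GPa, ρ = 7058 kg/m³, cost = 0.7280 $/kg
  material B: E = 122.9 GPa, ρ = 8906 kg/m³, cost = 6.960 $/kg
  material J: M = 43.0 MN·m per $
  material L: M = 27.2 MN·m per $
  material B: M = 1.98 MN·m per $
  material Y: M = 0.956 MN·m per $
  material C: M = 0.745 MN·m per $
  material P: M = 0.329 MN·m per $
Highest index: material J.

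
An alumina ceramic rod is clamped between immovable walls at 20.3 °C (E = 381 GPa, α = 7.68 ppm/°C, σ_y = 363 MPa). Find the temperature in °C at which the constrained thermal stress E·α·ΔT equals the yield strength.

E·α·ΔT = 363.0 MPa ⇒ ΔT = 363.0 / (381.0×10³ × 7.68×10⁻⁶) = 124.1 K.
T = 20.3 + 124.1 = 144.4 °C.

144 °C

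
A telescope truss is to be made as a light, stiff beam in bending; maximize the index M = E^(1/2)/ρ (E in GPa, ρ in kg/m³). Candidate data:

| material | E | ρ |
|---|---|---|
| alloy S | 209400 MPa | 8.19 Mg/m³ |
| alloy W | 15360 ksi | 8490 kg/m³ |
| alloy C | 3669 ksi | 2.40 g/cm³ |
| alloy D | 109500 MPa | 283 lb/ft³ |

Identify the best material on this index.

After converting to SI:
  alloy S: E = 209.4 GPa, ρ = 8190 kg/m³
  alloy W: E = 105.9 GPa, ρ = 8490 kg/m³
  alloy C: E = 25.30 GPa, ρ = 2400 kg/m³
  alloy D: E = 109.5 GPa, ρ = 4533 kg/m³
  alloy D: M = 2.31×10⁻³
  alloy C: M = 2.10×10⁻³
  alloy S: M = 1.77×10⁻³
  alloy W: M = 1.21×10⁻³
Highest index: alloy D.

alloy D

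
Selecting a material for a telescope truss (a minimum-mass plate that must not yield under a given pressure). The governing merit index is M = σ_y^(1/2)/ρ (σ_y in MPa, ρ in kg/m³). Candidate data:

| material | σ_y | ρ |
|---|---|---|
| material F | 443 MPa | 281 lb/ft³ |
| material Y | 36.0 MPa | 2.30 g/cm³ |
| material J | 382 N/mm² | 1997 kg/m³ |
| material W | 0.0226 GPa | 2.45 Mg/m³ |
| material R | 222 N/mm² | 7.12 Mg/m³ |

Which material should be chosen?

Convert each candidate to consistent units, then evaluate M:
  material F: σ_y = 443.0 MPa, ρ = 4501 kg/m³
  material Y: σ_y = 36.00 MPa, ρ = 2300 kg/m³
  material J: σ_y = 382.0 MPa, ρ = 1997 kg/m³
  material W: σ_y = 22.60 MPa, ρ = 2450 kg/m³
  material R: σ_y = 222.0 MPa, ρ = 7120 kg/m³
  material J: M = 9.79×10⁻³
  material F: M = 4.68×10⁻³
  material Y: M = 2.61×10⁻³
  material R: M = 2.09×10⁻³
  material W: M = 1.94×10⁻³
Highest index: material J.

material J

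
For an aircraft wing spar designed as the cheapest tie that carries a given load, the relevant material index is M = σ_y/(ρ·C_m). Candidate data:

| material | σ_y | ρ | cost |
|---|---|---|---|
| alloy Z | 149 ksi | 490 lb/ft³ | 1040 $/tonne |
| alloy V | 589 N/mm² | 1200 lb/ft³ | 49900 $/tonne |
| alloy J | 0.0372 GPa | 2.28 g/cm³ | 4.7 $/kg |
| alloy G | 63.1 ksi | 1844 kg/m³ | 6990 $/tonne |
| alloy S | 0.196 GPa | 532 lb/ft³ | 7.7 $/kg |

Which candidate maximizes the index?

Convert each candidate to consistent units, then evaluate M:
  alloy Z: σ_y = 1027 MPa, ρ = 7849 kg/m³, cost = 1.040 $/kg
  alloy V: σ_y = 589.0 MPa, ρ = 19220 kg/m³, cost = 49.90 $/kg
  alloy J: σ_y = 37.20 MPa, ρ = 2280 kg/m³, cost = 4.700 $/kg
  alloy G: σ_y = 435.1 MPa, ρ = 1844 kg/m³, cost = 6.990 $/kg
  alloy S: σ_y = 196.0 MPa, ρ = 8522 kg/m³, cost = 7.700 $/kg
  alloy Z: M = 126 kN·m per $
  alloy G: M = 33.8 kN·m per $
  alloy J: M = 3.47 kN·m per $
  alloy S: M = 2.99 kN·m per $
  alloy V: M = 0.614 kN·m per $
The maximum is for alloy Z.

alloy Z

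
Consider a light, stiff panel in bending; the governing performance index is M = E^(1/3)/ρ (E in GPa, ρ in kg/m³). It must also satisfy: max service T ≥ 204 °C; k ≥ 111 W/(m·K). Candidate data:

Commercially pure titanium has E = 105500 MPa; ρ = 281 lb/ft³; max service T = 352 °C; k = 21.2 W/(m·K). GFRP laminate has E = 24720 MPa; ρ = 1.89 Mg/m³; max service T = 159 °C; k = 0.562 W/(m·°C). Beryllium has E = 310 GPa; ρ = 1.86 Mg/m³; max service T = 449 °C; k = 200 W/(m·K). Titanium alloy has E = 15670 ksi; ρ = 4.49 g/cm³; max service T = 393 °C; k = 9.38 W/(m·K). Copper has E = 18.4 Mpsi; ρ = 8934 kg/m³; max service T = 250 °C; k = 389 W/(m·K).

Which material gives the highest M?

beryllium

Screen on constraints: max service T ≥ 204 °C; k ≥ 111 W/(m·K). Survivors: beryllium, copper.
Normalizing units and computing the index:
  beryllium: E = 310.0 GPa, ρ = 1860 kg/m³
  copper: E = 126.9 GPa, ρ = 8934 kg/m³
  beryllium: M = 3.64×10⁻³
  copper: M = 0.562×10⁻³
Beryllium ranks first.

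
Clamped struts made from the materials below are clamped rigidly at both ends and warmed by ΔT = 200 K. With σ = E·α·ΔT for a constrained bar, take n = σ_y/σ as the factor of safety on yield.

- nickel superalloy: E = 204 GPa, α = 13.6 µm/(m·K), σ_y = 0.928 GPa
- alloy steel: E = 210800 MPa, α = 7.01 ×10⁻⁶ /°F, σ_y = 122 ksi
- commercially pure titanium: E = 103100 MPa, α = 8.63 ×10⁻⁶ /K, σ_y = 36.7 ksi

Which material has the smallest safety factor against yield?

Per material, after unit conversion:
  nickel superalloy: E = 204.0, α = 13.6, σ_y = 928.0 → σ = 555 MPa, n = 1.67
  alloy steel: E = 210.8, α = 12.6, σ_y = 841.2 → σ = 532 MPa, n = 1.58
  commercially pure titanium: E = 103.1, α = 8.63, σ_y = 253.0 → σ = 178 MPa, n = 1.42
Commercially pure titanium has the lowest safety factor, n = 1.42.

commercially pure titanium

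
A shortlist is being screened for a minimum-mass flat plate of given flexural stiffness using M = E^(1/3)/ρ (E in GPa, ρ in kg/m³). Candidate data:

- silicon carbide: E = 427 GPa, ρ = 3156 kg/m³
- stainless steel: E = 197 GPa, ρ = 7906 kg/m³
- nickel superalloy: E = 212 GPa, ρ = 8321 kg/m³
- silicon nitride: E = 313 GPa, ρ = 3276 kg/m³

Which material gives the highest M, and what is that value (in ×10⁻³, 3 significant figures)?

silicon carbide, M = 2.39×10⁻³

Computing M directly (units already consistent):
  silicon carbide: M = 2.39×10⁻³
  silicon nitride: M = 2.07×10⁻³
  stainless steel: M = 0.736×10⁻³
  nickel superalloy: M = 0.717×10⁻³
Silicon carbide has the largest M.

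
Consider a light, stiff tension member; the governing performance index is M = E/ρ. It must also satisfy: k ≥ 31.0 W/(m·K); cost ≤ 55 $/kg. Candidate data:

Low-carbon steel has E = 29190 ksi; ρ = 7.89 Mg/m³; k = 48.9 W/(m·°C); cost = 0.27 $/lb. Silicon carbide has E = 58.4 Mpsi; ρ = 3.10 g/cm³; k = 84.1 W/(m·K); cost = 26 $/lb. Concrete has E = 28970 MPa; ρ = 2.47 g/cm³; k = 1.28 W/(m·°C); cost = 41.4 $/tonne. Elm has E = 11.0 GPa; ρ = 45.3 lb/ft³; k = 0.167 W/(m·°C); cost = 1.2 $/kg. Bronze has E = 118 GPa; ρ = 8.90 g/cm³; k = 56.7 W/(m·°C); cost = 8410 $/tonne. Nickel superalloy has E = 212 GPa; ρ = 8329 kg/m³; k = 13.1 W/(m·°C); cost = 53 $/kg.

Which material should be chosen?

Screen on constraints: k ≥ 31.0 W/(m·K); cost ≤ 55 $/kg. Survivors: low-carbon steel, bronze.
Normalizing units and computing the index:
  low-carbon steel: E = 201.3 GPa, ρ = 7890 kg/m³
  bronze: E = 118.0 GPa, ρ = 8900 kg/m³
  low-carbon steel: M = 25.5 MN·m/kg
  bronze: M = 13.3 MN·m/kg
The maximum is for low-carbon steel.

low-carbon steel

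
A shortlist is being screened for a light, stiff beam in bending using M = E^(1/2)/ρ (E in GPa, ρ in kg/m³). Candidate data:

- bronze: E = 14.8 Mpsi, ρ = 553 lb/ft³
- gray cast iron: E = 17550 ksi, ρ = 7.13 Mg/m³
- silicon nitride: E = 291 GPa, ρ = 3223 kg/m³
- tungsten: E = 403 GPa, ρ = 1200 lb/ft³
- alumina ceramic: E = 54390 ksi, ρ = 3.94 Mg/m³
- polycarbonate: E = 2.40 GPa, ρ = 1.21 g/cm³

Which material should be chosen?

silicon nitride

Normalizing units and computing the index:
  bronze: E = 102.0 GPa, ρ = 8858 kg/m³
  gray cast iron: E = 121.0 GPa, ρ = 7130 kg/m³
  silicon nitride: E = 291.0 GPa, ρ = 3223 kg/m³
  tungsten: E = 403.0 GPa, ρ = 19220 kg/m³
  alumina ceramic: E = 375.0 GPa, ρ = 3940 kg/m³
  polycarbonate: E = 2.400 GPa, ρ = 1210 kg/m³
  silicon nitride: M = 5.29×10⁻³
  alumina ceramic: M = 4.91×10⁻³
  gray cast iron: M = 1.54×10⁻³
  polycarbonate: M = 1.28×10⁻³
  bronze: M = 1.14×10⁻³
  tungsten: M = 1.04×10⁻³
The maximum is for silicon nitride.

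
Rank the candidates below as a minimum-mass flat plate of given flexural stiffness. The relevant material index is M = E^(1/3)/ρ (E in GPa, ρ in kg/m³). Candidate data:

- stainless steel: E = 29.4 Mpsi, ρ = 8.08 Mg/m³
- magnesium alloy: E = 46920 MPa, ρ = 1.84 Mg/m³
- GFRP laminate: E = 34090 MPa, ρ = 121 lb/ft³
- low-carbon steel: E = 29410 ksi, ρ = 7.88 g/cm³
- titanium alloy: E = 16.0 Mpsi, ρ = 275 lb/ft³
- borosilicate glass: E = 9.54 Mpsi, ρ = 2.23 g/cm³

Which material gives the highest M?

magnesium alloy

After converting to SI:
  stainless steel: E = 202.7 GPa, ρ = 8080 kg/m³
  magnesium alloy: E = 46.92 GPa, ρ = 1840 kg/m³
  GFRP laminate: E = 34.09 GPa, ρ = 1938 kg/m³
  low-carbon steel: E = 202.8 GPa, ρ = 7880 kg/m³
  titanium alloy: E = 110.3 GPa, ρ = 4405 kg/m³
  borosilicate glass: E = 65.78 GPa, ρ = 2230 kg/m³
  magnesium alloy: M = 1.96×10⁻³
  borosilicate glass: M = 1.81×10⁻³
  GFRP laminate: M = 1.67×10⁻³
  titanium alloy: M = 1.09×10⁻³
  low-carbon steel: M = 0.746×10⁻³
  stainless steel: M = 0.727×10⁻³
The maximum is for magnesium alloy.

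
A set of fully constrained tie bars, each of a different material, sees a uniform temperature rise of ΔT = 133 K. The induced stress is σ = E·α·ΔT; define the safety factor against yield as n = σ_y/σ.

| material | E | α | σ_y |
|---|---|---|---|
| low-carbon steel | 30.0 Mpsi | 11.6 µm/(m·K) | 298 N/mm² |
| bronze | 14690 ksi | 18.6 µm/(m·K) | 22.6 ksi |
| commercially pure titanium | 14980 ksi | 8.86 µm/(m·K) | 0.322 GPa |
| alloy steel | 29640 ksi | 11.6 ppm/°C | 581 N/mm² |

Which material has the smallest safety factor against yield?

In consistent units (E in GPa, α in ×10⁻⁶/K, σ_y in MPa):
  low-carbon steel: E = 206.8, α = 11.6, σ_y = 298.0 → σ = 319 MPa, n = 0.934
  bronze: E = 101.3, α = 18.6, σ_y = 155.8 → σ = 251 MPa, n = 0.622
  commercially pure titanium: E = 103.3, α = 8.86, σ_y = 322.0 → σ = 122 MPa, n = 2.65
  alloy steel: E = 204.4, α = 11.6, σ_y = 581.0 → σ = 315 MPa, n = 1.84
Bronze has the lowest safety factor, n = 0.622.

bronze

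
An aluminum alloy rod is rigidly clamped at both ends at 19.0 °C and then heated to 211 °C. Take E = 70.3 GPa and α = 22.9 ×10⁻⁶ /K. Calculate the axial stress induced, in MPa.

309 MPa

ΔT = 192.0 K. Constrained thermal stress σ = E·α·ΔT = 70.30×10³ MPa × 22.9×10⁻⁶ × 192.0 = 309 MPa (compressive).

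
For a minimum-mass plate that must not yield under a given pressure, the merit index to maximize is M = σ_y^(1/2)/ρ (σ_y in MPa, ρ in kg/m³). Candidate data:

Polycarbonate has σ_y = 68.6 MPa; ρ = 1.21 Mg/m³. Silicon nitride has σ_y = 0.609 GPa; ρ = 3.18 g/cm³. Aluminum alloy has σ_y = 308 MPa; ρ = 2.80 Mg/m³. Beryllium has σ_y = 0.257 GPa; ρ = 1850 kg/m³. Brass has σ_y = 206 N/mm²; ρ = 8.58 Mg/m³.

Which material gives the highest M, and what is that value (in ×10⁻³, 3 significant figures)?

beryllium, M = 8.67×10⁻³

After converting to SI:
  polycarbonate: σ_y = 68.60 MPa, ρ = 1210 kg/m³
  silicon nitride: σ_y = 609.0 MPa, ρ = 3180 kg/m³
  aluminum alloy: σ_y = 308.0 MPa, ρ = 2800 kg/m³
  beryllium: σ_y = 257.0 MPa, ρ = 1850 kg/m³
  brass: σ_y = 206.0 MPa, ρ = 8580 kg/m³
  beryllium: M = 8.67×10⁻³
  silicon nitride: M = 7.76×10⁻³
  polycarbonate: M = 6.85×10⁻³
  aluminum alloy: M = 6.27×10⁻³
  brass: M = 1.67×10⁻³
Highest index: beryllium.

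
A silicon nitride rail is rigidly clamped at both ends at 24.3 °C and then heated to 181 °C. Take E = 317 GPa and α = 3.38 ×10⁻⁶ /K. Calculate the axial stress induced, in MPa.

ΔT = 156.7 K. Constrained thermal stress σ = E·α·ΔT = 317.0×10³ MPa × 3.38×10⁻⁶ × 156.7 = 168 MPa (compressive).

168 MPa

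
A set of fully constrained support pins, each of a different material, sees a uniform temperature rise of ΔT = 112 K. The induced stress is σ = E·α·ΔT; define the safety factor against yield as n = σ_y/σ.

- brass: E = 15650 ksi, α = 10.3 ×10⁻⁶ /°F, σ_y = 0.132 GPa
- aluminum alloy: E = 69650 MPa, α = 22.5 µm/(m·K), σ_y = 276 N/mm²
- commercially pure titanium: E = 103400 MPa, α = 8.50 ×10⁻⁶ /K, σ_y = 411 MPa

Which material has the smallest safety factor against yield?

brass

Per material, after unit conversion:
  brass: E = 107.9, α = 18.5, σ_y = 132.0 → σ = 224 MPa, n = 0.589
  aluminum alloy: E = 69.65, α = 22.5, σ_y = 276.0 → σ = 176 MPa, n = 1.57
  commercially pure titanium: E = 103.4, α = 8.50, σ_y = 411.0 → σ = 98.4 MPa, n = 4.18
Smallest n: brass with n = 0.589.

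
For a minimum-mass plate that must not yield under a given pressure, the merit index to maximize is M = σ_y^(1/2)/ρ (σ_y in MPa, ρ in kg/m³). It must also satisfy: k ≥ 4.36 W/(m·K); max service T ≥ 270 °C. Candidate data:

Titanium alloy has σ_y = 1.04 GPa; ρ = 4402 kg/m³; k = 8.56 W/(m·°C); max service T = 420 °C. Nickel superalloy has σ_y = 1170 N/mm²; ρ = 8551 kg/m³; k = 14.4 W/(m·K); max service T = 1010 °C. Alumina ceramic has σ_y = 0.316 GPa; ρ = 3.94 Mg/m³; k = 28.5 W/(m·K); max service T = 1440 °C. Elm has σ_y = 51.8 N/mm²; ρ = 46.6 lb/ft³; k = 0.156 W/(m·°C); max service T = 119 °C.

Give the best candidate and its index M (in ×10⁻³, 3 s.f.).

titanium alloy, M = 7.33×10⁻³

Screen on constraints: k ≥ 4.36 W/(m·K); max service T ≥ 270 °C. Survivors: titanium alloy, nickel superalloy, alumina ceramic.
Normalizing units and computing the index:
  titanium alloy: σ_y = 1040 MPa, ρ = 4402 kg/m³
  nickel superalloy: σ_y = 1170 MPa, ρ = 8551 kg/m³
  alumina ceramic: σ_y = 316.0 MPa, ρ = 3940 kg/m³
  titanium alloy: M = 7.33×10⁻³
  alumina ceramic: M = 4.51×10⁻³
  nickel superalloy: M = 4.00×10⁻³
Highest index: titanium alloy.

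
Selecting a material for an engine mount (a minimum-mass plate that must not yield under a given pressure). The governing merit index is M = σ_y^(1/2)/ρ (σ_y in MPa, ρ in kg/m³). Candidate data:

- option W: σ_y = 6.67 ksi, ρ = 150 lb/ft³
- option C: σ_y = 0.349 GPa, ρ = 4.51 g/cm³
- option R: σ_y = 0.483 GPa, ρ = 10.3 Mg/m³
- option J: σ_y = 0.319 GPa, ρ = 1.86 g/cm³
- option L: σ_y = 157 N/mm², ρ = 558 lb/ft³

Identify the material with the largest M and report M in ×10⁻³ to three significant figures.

option J, M = 9.60×10⁻³

Normalizing units and computing the index:
  option W: σ_y = 45.99 MPa, ρ = 2403 kg/m³
  option C: σ_y = 349.0 MPa, ρ = 4510 kg/m³
  option R: σ_y = 483.0 MPa, ρ = 10300 kg/m³
  option J: σ_y = 319.0 MPa, ρ = 1860 kg/m³
  option L: σ_y = 157.0 MPa, ρ = 8938 kg/m³
  option J: M = 9.60×10⁻³
  option C: M = 4.14×10⁻³
  option W: M = 2.82×10⁻³
  option R: M = 2.13×10⁻³
  option L: M = 1.40×10⁻³
Highest index: option J.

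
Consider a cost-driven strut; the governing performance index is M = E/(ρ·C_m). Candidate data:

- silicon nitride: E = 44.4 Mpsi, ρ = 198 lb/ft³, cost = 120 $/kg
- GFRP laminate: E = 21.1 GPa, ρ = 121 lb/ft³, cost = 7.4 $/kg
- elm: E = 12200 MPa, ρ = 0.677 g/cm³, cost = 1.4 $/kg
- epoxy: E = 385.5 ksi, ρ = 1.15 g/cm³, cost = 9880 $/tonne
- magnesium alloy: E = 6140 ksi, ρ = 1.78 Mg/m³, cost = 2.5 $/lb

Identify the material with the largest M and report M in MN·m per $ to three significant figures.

elm, M = 12.9 MN·m per $

Normalizing units and computing the index:
  silicon nitride: E = 306.1 GPa, ρ = 3172 kg/m³, cost = 120.0 $/kg
  GFRP laminate: E = 21.10 GPa, ρ = 1938 kg/m³, cost = 7.400 $/kg
  elm: E = 12.20 GPa, ρ = 677.0 kg/m³, cost = 1.400 $/kg
  epoxy: E = 2.658 GPa, ρ = 1150 kg/m³, cost = 9.880 $/kg
  magnesium alloy: E = 42.33 GPa, ρ = 1780 kg/m³, cost = 5.511 $/kg
  elm: M = 12.9 MN·m per $
  magnesium alloy: M = 4.32 MN·m per $
  GFRP laminate: M = 1.47 MN·m per $
  silicon nitride: M = 0.804 MN·m per $
  epoxy: M = 0.234 MN·m per $
Elm ranks first.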